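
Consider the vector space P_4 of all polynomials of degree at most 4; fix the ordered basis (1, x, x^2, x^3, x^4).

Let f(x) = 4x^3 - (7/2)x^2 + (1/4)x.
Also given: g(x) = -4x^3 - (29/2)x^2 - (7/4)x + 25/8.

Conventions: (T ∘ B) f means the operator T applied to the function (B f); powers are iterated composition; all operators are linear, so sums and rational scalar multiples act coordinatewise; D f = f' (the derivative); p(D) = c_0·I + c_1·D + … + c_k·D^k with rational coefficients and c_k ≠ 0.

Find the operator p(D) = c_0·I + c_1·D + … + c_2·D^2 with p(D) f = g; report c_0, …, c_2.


c_0 = -1, c_1 = -3/2, c_2 = -1/2

D^0 f = 4x^3 - (7/2)x^2 + (1/4)x
D^1 f = 12x^2 - 7x + 1/4
D^2 f = 24x - 7
matching coefficients of g against c_0 f + c_1 Df + … from the top degree down determines the c_i
solution: c_0 = -1, c_1 = -3/2, c_2 = -1/2


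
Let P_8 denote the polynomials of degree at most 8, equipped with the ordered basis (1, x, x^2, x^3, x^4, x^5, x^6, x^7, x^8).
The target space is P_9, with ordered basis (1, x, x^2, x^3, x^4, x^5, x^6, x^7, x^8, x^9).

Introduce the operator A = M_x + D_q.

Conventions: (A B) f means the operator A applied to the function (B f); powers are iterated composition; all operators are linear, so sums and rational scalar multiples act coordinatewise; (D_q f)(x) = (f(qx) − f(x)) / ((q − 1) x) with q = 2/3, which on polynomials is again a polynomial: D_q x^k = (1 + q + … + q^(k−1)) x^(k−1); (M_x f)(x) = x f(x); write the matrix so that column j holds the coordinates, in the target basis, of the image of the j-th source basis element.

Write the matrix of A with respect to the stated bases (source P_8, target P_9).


the matrix is [[0, 1, 0, 0, 0, 0, 0, 0, 0]; [1, 0, 5/3, 0, 0, 0, 0, 0, 0]; [0, 1, 0, 19/9, 0, 0, 0, 0, 0]; [0, 0, 1, 0, 65/27, 0, 0, 0, 0]; [0, 0, 0, 1, 0, 211/81, 0, 0, 0]; [0, 0, 0, 0, 1, 0, 665/243, 0, 0]; [0, 0, 0, 0, 0, 1, 0, 2059/729, 0]; [0, 0, 0, 0, 0, 0, 1, 0, 6305/2187]; [0, 0, 0, 0, 0, 0, 0, 1, 0]; [0, 0, 0, 0, 0, 0, 0, 0, 1]] (rows listed top to bottom)

image of 1: x
image of x: x^2 + 1
image of x^2: x^3 + (5/3)x
image of x^3: x^4 + (19/9)x^2
image of x^4: x^5 + (65/27)x^3
image of x^5: x^6 + (211/81)x^4
image of x^6: x^7 + (665/243)x^5
image of x^7: x^8 + (2059/729)x^6
image of x^8: x^9 + (6305/2187)x^7
each image's coordinates form column j of the matrix


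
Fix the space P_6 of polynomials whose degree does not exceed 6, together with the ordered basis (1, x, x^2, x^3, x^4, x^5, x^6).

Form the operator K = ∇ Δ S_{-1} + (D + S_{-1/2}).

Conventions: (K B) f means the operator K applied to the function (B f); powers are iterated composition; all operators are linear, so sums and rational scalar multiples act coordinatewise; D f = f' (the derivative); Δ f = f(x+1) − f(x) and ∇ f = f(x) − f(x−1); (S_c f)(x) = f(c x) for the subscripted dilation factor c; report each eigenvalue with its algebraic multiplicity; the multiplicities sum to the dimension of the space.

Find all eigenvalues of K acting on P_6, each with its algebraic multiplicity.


λ = -1/2 (multiplicity 1), λ = -1/8 (multiplicity 1), λ = -1/32 (multiplicity 1), λ = 1/64 (multiplicity 1), λ = 1/16 (multiplicity 1), λ = 1/4 (multiplicity 1), λ = 1 (multiplicity 1)

image of 1: 1
image of x: -(1/2)x + 1
image of x^2: (1/4)x^2 + 2x + 2
image of x^3: -(1/8)x^3 + 3x^2 - 6x
image of x^4: (1/16)x^4 + 4x^3 + 12x^2 + 2
image of x^5: -(1/32)x^5 + 5x^4 - 20x^3 - 10x
image of x^6: (1/64)x^6 + 6x^5 + 30x^4 + 30x^2 + 2
the matrix is upper triangular; its diagonal is (1, -1/2, 1/4, -1/8, 1/16, -1/32, 1/64)
for a triangular matrix the eigenvalues are the diagonal entries, with algebraic multiplicity their repetition count


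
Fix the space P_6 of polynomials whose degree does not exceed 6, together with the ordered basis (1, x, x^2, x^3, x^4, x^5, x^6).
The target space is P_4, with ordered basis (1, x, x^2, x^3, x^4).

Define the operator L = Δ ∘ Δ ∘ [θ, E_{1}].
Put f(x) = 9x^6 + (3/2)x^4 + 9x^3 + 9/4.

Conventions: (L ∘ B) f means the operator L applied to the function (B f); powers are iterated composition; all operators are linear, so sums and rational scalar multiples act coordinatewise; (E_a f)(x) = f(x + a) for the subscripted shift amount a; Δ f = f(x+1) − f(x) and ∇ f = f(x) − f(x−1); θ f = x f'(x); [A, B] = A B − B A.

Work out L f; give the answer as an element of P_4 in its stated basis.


g(x) = -1080x^3 - 6480x^2 - 13536x - 9846

E_{1} f = 9x^6 + 54x^5 + (273/2)x^4 + 195x^3 + 171x^2 + 87x + 87/4
θ E_{1} f = 54x^6 + 270x^5 + 546x^4 + 585x^3 + 342x^2 + 87x
θ f = 54x^6 + 6x^4 + 27x^3
E_{1} θ f = 54x^6 + 324x^5 + 816x^4 + 1131x^3 + 927x^2 + 429x + 87
[θ, E_{1}] f = -54x^5 - 270x^4 - 546x^3 - 585x^2 - 342x - 87
Δ [θ, E_{1}] f = -270x^4 - 1620x^3 - 3798x^2 - 4158x - 1797
Δ Δ [θ, E_{1}] f = -1080x^3 - 6480x^2 - 13536x - 9846


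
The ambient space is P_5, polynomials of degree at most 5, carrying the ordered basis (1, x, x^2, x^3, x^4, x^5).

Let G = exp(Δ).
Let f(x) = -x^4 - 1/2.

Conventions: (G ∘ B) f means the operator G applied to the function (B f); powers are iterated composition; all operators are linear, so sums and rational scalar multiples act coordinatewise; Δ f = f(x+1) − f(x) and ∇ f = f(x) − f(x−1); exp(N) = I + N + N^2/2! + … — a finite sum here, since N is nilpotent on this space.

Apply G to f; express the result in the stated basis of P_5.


the result is g(x) = -x^4 - 4x^3 - 12x^2 - 20x - 31/2

order-1 term: -4x^3 - 6x^2 - 4x - 1
order-2 term: -6x^2 - 12x - 7
order-3 term: -4x - 6
order-4 term: -1
the series for exp(Δ) f terminates at order 4
exp(Δ) f = -x^4 - 4x^3 - 12x^2 - 20x - 31/2


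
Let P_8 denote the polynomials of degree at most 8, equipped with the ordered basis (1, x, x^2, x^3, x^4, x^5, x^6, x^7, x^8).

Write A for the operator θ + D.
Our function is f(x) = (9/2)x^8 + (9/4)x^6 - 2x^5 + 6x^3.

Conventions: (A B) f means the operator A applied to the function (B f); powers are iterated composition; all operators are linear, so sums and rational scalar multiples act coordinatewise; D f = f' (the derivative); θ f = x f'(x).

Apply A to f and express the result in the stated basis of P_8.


the image equals g(x) = 36x^8 + 36x^7 + (27/2)x^6 + (7/2)x^5 - 10x^4 + 18x^3 + 18x^2

θ f = 36x^8 + (27/2)x^6 - 10x^5 + 18x^3
D f = 36x^7 + (27/2)x^5 - 10x^4 + 18x^2
(θ + D) f = 36x^8 + 36x^7 + (27/2)x^6 + (7/2)x^5 - 10x^4 + 18x^3 + 18x^2


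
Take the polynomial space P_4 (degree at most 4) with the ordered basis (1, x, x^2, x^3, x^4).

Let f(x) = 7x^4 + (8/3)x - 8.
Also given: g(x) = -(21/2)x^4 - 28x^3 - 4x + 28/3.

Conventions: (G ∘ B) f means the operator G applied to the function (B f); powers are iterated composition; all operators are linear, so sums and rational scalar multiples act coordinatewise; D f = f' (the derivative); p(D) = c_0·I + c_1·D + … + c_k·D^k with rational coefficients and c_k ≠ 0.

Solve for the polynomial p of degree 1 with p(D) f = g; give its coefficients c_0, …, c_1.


D^0 f = 7x^4 + (8/3)x - 8
D^1 f = 28x^3 + 8/3
matching coefficients of g against c_0 f + c_1 Df + … from the top degree down determines the c_i
solution: c_0 = -3/2, c_1 = -1

c_0 = -3/2, c_1 = -1


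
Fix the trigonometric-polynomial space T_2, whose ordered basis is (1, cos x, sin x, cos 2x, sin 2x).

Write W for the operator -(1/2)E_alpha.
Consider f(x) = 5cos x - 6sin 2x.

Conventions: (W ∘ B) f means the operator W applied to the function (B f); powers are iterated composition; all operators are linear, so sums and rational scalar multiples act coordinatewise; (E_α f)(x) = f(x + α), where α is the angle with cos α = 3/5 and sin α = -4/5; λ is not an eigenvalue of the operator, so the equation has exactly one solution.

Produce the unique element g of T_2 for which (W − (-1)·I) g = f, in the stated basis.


write g with unknown coordinates in the stated basis and equate coefficients in (W − (-1)·I) g = f
solving from the highest basis element down gives g = (70/13)cos x + (40/13)sin x + (32/17)cos 2x - (76/17)sin 2x
check: W g = -(5/13)cos x - (40/13)sin x - (32/17)cos 2x - (26/17)sin 2x
so W g − (-1)·g = 5cos x - 6sin 2x = f ✓

the image equals g(x) = (70/13)cos x + (40/13)sin x + (32/17)cos 2x - (76/17)sin 2x


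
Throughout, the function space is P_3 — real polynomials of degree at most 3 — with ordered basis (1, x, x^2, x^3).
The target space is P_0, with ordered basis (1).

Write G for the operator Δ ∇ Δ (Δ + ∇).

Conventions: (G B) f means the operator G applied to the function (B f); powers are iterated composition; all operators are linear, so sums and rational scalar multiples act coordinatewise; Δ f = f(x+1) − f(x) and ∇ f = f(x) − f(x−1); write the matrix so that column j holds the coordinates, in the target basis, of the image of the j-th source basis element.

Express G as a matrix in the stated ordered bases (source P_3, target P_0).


the matrix is [[0, 0, 0, 0]] (rows listed top to bottom)

image of 1: 0
image of x: 0
image of x^2: 0
image of x^3: 0
each image's coordinates form column j of the matrix


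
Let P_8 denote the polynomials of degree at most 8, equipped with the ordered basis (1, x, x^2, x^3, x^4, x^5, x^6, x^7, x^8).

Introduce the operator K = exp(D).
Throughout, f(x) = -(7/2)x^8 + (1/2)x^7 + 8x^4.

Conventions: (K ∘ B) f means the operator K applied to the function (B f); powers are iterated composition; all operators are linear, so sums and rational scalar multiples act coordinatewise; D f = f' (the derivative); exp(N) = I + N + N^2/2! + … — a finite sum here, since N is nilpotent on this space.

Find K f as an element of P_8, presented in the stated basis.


g(x) = -(7/2)x^8 - (55/2)x^7 - (189/2)x^6 - (371/2)x^5 - (439/2)x^4 - (293/2)x^3 - (79/2)x^2 + (15/2)x + 5

order-1 term: -28x^7 + (7/2)x^6 + 32x^3
order-2 term: -98x^6 + (21/2)x^5 + 48x^2
order-3 term: -196x^5 + (35/2)x^4 + 32x
order-4 term: -245x^4 + (35/2)x^3 + 8
order-5 term: -196x^3 + (21/2)x^2
order-6 term: -98x^2 + (7/2)x
order-7 term: -28x + 1/2
order-8 term: -7/2
the series for exp(D) f terminates at order 8
exp(D) f = -(7/2)x^8 - (55/2)x^7 - (189/2)x^6 - (371/2)x^5 - (439/2)x^4 - (293/2)x^3 - (79/2)x^2 + (15/2)x + 5


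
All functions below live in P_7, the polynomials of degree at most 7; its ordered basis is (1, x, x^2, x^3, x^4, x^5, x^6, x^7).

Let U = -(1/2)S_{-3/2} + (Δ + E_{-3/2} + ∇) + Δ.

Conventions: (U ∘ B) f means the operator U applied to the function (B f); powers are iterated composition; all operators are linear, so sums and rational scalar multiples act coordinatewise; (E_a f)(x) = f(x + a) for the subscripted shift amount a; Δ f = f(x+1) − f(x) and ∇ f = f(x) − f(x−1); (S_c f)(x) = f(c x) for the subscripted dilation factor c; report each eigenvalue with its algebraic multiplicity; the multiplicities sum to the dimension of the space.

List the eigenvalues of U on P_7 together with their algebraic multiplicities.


image of 1: 1/2
image of x: (7/4)x + 3/2
image of x^2: -(1/8)x^2 + 3x + 13/4
image of x^3: (43/16)x^3 + (9/2)x^2 + (39/4)x - 3/8
image of x^4: -(49/32)x^4 + 6x^3 + (39/2)x^2 - (3/2)x + 97/16
image of x^5: (307/64)x^5 + (15/2)x^4 + (65/2)x^3 - (15/4)x^2 + (485/16)x - 147/32
image of x^6: -(601/128)x^6 + 9x^5 + (195/4)x^4 - (15/2)x^3 + (1455/16)x^2 - (441/16)x + 793/64
image of x^7: (2443/256)x^7 + (21/2)x^6 + (273/4)x^5 - (105/8)x^4 + (3395/16)x^3 - (3087/32)x^2 + (5551/64)x - 1803/128
the matrix is upper triangular; its diagonal is (1/2, 7/4, -1/8, 43/16, -49/32, 307/64, -601/128, 2443/256)
for a triangular matrix the eigenvalues are the diagonal entries, with algebraic multiplicity their repetition count

λ = -601/128 (multiplicity 1), λ = -49/32 (multiplicity 1), λ = -1/8 (multiplicity 1), λ = 1/2 (multiplicity 1), λ = 7/4 (multiplicity 1), λ = 43/16 (multiplicity 1), λ = 307/64 (multiplicity 1), λ = 2443/256 (multiplicity 1)


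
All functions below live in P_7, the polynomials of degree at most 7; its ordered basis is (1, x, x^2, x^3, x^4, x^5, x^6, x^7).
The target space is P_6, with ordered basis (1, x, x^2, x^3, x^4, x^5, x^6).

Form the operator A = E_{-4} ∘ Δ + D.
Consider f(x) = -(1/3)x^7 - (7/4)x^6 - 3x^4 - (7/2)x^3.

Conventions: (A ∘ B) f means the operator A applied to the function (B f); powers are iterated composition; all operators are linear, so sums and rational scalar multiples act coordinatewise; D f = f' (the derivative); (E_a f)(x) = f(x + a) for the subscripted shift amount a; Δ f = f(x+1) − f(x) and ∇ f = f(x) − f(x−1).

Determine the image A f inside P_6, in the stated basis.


Δ f = -(7/3)x^6 - (35/2)x^5 - (455/12)x^4 - (176/3)x^3 - (247/4)x^2 - (106/3)x - 103/12
E_{-4} Δ f = -(7/3)x^6 + (77/2)x^5 - (2975/12)x^4 + (2204/3)x^3 - (3031/4)x^2 - (2144/3)x + 18665/12
D f = -(7/3)x^6 - (21/2)x^5 - 12x^3 - (21/2)x^2
(E_{-4} ∘ Δ + D) f = -(14/3)x^6 + 28x^5 - (2975/12)x^4 + (2168/3)x^3 - (3073/4)x^2 - (2144/3)x + 18665/12

g(x) = -(14/3)x^6 + 28x^5 - (2975/12)x^4 + (2168/3)x^3 - (3073/4)x^2 - (2144/3)x + 18665/12


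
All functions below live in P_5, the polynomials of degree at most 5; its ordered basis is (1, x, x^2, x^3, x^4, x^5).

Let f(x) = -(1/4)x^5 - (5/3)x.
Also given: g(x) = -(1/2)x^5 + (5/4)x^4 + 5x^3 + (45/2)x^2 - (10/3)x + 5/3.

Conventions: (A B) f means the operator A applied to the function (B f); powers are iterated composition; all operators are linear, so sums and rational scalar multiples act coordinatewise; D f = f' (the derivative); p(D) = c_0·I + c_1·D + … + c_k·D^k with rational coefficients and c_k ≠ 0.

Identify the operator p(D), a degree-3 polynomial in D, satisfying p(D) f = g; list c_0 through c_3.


D^0 f = -(1/4)x^5 - (5/3)x
D^1 f = -(5/4)x^4 - 5/3
D^2 f = -5x^3
D^3 f = -15x^2
matching coefficients of g against c_0 f + c_1 Df + … from the top degree down determines the c_i
solution: c_0 = 2, c_1 = -1, c_2 = -1, c_3 = -3/2

p(D) = 2·I − D − D^2 − (3/2)·D^3, i.e. c_0 = 2, c_1 = -1, c_2 = -1, c_3 = -3/2


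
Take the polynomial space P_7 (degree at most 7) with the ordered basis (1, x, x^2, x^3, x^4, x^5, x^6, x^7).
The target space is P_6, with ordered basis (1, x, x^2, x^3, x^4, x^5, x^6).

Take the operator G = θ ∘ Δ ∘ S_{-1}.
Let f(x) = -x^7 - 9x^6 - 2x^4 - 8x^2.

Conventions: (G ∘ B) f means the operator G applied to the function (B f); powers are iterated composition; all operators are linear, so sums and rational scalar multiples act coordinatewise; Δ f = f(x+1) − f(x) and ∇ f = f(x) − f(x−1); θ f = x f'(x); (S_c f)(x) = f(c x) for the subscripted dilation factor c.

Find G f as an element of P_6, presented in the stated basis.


S_{-1} f = x^7 - 9x^6 - 2x^4 - 8x^2
Δ S_{-1} f = 7x^6 - 33x^5 - 100x^4 - 153x^3 - 126x^2 - 71x - 18
θ Δ S_{-1} f = 42x^6 - 165x^5 - 400x^4 - 459x^3 - 252x^2 - 71x

the image equals g(x) = 42x^6 - 165x^5 - 400x^4 - 459x^3 - 252x^2 - 71x


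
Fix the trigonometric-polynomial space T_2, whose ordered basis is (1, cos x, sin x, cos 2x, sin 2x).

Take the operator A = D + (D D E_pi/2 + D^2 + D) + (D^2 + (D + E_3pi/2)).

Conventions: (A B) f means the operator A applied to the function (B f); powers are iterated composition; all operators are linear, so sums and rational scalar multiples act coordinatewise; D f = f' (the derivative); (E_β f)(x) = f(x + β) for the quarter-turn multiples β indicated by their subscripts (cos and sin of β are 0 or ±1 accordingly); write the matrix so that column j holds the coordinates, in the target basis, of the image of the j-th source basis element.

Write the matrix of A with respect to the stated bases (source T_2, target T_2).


image of 1: 1
image of cos x: -2cos x - sin x
image of sin x: cos x - 2sin x
image of cos 2x: -5cos 2x - 6sin 2x
image of sin 2x: 6cos 2x - 5sin 2x
each image's coordinates form column j of the matrix

the matrix is [[1, 0, 0, 0, 0]; [0, -2, 1, 0, 0]; [0, -1, -2, 0, 0]; [0, 0, 0, -5, 6]; [0, 0, 0, -6, -5]] (rows listed top to bottom)


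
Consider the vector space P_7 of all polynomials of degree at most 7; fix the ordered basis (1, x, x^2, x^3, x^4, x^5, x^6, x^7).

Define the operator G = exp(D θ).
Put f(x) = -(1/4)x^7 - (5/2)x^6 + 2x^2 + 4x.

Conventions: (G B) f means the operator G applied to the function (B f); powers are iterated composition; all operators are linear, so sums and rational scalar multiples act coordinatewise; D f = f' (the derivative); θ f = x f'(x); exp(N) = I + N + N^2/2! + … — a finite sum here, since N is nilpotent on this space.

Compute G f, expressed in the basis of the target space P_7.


the result is g(x) = -(1/4)x^7 - (59/4)x^6 - (621/2)x^5 - (5925/2)x^4 - 13350x^3 - 26728x^2 - 19608x - 3052

order-1 term: -(49/4)x^6 - 90x^5 + 8x + 4
order-2 term: -(441/2)x^5 - 1125x^4 + 4
order-3 term: -(3675/2)x^4 - 6000x^3
order-4 term: -7350x^3 - 13500x^2
order-5 term: -13230x^2 - 10800x
order-6 term: -8820x - 1800
order-7 term: -1260
the series for exp(D θ) f terminates at order 7
exp(D θ) f = -(1/4)x^7 - (59/4)x^6 - (621/2)x^5 - (5925/2)x^4 - 13350x^3 - 26728x^2 - 19608x - 3052


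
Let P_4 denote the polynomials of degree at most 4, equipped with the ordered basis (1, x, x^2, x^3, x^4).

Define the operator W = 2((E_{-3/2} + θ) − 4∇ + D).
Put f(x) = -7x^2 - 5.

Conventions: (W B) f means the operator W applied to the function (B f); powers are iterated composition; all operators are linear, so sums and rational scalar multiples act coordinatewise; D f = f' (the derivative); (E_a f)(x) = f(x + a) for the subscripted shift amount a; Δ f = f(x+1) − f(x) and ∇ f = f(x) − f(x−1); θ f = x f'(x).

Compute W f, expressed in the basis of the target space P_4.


the image equals g(x) = -42x^2 + 126x - 195/2

E_{-3/2} f = -7x^2 + 21x - 83/4
θ f = -14x^2
(E_{-3/2} + θ) f = -21x^2 + 21x - 83/4
∇ f = -14x + 7
(-4∇) f = 56x - 28
D f = -14x
((E_{-3/2} + θ) − 4∇ + D) f = -21x^2 + 63x - 195/4
(2((E_{-3/2} + θ) − 4∇ + D)) f = -42x^2 + 126x - 195/2


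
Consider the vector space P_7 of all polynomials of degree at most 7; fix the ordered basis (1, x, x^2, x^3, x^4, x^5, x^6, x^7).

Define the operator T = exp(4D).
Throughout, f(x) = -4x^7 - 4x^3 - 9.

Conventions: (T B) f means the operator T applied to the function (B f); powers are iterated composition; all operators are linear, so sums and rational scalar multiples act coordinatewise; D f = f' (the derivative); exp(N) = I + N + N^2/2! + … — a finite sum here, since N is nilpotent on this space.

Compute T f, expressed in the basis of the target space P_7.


order-1 term: -112x^6 - 48x^2
order-2 term: -1344x^5 - 192x
order-3 term: -8960x^4 - 256
order-4 term: -35840x^3
order-5 term: -86016x^2
order-6 term: -114688x
order-7 term: -65536
the series for exp(4D) f terminates at order 7
exp(4D) f = -4x^7 - 112x^6 - 1344x^5 - 8960x^4 - 35844x^3 - 86064x^2 - 114880x - 65801

g(x) = -4x^7 - 112x^6 - 1344x^5 - 8960x^4 - 35844x^3 - 86064x^2 - 114880x - 65801


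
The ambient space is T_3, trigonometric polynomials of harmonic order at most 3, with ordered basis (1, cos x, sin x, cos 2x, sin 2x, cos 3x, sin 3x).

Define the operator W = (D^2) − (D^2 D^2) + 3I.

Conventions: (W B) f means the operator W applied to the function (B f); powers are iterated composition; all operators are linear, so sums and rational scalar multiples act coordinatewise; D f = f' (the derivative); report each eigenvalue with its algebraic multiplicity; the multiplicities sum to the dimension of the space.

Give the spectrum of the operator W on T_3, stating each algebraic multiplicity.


image of 1: 3
image of cos x: cos x
image of sin x: sin x
image of cos 2x: -17cos 2x
image of sin 2x: -17sin 2x
image of cos 3x: -87cos 3x
image of sin 3x: -87sin 3x
the matrix is diagonal; its diagonal is (3, 1, 1, -17, -17, -87, -87)
for a triangular matrix the eigenvalues are the diagonal entries, with algebraic multiplicity their repetition count

λ = -87 (multiplicity 2), λ = -17 (multiplicity 2), λ = 1 (multiplicity 2), λ = 3 (multiplicity 1)


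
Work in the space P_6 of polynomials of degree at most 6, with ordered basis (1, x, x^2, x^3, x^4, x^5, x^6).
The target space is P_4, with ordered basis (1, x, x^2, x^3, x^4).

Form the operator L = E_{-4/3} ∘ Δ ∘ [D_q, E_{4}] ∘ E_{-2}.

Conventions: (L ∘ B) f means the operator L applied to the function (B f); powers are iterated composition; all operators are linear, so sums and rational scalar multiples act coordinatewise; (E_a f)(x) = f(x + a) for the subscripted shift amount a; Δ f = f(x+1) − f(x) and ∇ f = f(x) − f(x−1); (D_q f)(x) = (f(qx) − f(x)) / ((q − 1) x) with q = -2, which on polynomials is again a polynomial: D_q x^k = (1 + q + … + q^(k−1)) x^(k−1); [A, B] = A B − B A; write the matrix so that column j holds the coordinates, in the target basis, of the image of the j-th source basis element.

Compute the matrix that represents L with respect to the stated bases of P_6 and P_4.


image of 1: 0
image of x: 0
image of x^2: 0
image of x^3: -36
image of x^4: 216x + 252
image of x^5: -828x^2 - 1932x - 4220
image of x^6: 2736x^3 + 9576x^2 + 40368x + 115220/3
each image's coordinates form column j of the matrix

the matrix is [[0, 0, 0, -36, 252, -4220, 115220/3]; [0, 0, 0, 0, 216, -1932, 40368]; [0, 0, 0, 0, 0, -828, 9576]; [0, 0, 0, 0, 0, 0, 2736]; [0, 0, 0, 0, 0, 0, 0]] (rows listed top to bottom)


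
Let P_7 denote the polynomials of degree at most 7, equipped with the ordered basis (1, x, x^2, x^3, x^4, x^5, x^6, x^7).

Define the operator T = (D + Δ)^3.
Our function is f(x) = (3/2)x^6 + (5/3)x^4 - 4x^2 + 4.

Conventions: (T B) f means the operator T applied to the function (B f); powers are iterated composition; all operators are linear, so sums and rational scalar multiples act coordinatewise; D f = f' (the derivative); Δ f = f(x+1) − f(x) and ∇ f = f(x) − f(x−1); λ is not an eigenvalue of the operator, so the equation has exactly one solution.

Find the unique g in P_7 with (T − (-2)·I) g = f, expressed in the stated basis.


write g with unknown coordinates in the stated basis and equate coefficients in (T − (-2)·I) g = f
solving from the highest basis element down gives g = (3/4)x^6 + (5/6)x^4 - 360x^3 - 812x^2 - 1025x + 32573/4
check: T g = 720x^3 + 1620x^2 + 2050x - 32565/2
so T g − (-2)·g = (3/2)x^6 + (5/3)x^4 - 4x^2 + 4 = f ✓

the result is g(x) = (3/4)x^6 + (5/6)x^4 - 360x^3 - 812x^2 - 1025x + 32573/4


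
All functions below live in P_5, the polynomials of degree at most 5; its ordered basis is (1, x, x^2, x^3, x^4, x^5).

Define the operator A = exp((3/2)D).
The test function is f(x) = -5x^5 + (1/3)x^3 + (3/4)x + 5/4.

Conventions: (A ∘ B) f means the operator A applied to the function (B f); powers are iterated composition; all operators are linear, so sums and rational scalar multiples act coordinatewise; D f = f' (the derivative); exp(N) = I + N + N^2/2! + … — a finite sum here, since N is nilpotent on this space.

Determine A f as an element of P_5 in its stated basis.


order-1 term: -(75/2)x^4 + (3/2)x^2 + 9/8
order-2 term: -(225/2)x^3 + (9/4)x
order-3 term: -(675/4)x^2 + 9/8
order-4 term: -(2025/16)x
order-5 term: -1215/32
the series for exp((3/2)D) f terminates at order 5
exp((3/2)D) f = -5x^5 - (75/2)x^4 - (673/6)x^3 - (669/4)x^2 - (1977/16)x - 1103/32

g(x) = -5x^5 - (75/2)x^4 - (673/6)x^3 - (669/4)x^2 - (1977/16)x - 1103/32


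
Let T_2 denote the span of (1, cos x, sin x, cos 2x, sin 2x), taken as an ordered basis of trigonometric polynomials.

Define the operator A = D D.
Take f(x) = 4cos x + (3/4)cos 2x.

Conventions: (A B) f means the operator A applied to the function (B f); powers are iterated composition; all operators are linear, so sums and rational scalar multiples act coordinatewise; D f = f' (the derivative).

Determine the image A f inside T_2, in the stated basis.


D f = -4sin x - (3/2)sin 2x
D D f = -4cos x - 3cos 2x

the result is g(x) = -4cos x - 3cos 2x


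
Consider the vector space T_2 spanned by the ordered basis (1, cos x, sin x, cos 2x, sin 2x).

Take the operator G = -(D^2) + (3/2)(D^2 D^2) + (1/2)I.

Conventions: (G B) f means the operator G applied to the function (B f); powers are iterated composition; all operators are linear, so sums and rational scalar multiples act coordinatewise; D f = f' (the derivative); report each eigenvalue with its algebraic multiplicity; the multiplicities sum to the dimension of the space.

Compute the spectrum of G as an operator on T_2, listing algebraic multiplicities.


image of 1: 1/2
image of cos x: 3cos x
image of sin x: 3sin x
image of cos 2x: (57/2)cos 2x
image of sin 2x: (57/2)sin 2x
the matrix is diagonal; its diagonal is (1/2, 3, 3, 57/2, 57/2)
for a triangular matrix the eigenvalues are the diagonal entries, with algebraic multiplicity their repetition count

λ = 1/2 (multiplicity 1), λ = 3 (multiplicity 2), λ = 57/2 (multiplicity 2)


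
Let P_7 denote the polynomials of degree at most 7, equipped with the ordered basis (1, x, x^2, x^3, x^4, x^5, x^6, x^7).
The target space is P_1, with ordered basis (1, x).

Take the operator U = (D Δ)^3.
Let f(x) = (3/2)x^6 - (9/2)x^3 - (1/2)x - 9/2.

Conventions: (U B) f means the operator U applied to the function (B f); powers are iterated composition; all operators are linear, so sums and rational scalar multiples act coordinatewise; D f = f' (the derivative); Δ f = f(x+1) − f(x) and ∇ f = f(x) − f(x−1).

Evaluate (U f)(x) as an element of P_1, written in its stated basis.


the result is g(x) = 1080

Δ f = 9x^5 + (45/2)x^4 + 30x^3 + 9x^2 - (9/2)x - 7/2
D Δ f = 45x^4 + 90x^3 + 90x^2 + 18x - 9/2
Δ (D Δ) f = 180x^3 + 540x^2 + 630x + 243
D Δ (D Δ) f = 540x^2 + 1080x + 630
Δ (D Δ) (D Δ) f = 1080x + 1620
D Δ (D Δ) (D Δ) f = 1080


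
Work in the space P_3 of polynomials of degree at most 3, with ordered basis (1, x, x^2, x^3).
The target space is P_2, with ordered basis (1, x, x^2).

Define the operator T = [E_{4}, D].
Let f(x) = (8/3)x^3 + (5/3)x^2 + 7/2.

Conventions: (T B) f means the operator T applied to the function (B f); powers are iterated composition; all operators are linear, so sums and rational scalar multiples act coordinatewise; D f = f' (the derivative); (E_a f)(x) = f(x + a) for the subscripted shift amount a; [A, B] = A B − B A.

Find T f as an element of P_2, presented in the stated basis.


g(x) = 0

D f = 8x^2 + (10/3)x
E_{4} D f = 8x^2 + (202/3)x + 424/3
E_{4} f = (8/3)x^3 + (101/3)x^2 + (424/3)x + 1205/6
D E_{4} f = 8x^2 + (202/3)x + 424/3
[E_{4}, D] f = 0


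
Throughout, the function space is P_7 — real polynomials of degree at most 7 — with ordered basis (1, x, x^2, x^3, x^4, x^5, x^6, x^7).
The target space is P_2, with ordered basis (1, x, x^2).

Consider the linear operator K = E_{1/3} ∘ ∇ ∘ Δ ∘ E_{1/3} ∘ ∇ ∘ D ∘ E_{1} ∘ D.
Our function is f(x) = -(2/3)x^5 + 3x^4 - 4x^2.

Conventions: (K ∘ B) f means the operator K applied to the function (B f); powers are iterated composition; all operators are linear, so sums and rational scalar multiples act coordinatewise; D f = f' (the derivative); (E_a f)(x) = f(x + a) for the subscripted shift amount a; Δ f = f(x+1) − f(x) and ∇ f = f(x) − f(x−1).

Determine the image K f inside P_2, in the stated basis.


D f = -(10/3)x^4 + 12x^3 - 8x
E_{1} D f = -(10/3)x^4 - (4/3)x^3 + 16x^2 + (44/3)x + 2/3
D E_{1} D f = -(40/3)x^3 - 4x^2 + 32x + 44/3
∇ (D ∘ E_{1}) D f = -40x^2 + 32x + 68/3
E_{1/3} ∇ (D ∘ E_{1}) D f = -40x^2 + (16/3)x + 260/9
Δ (E_{1/3} ∘ ∇ ∘ D ∘ E_{1} ∘ D) f = -80x - 104/3
∇ Δ (E_{1/3} ∘ ∇ ∘ D ∘ E_{1} ∘ D) f = -80
E_{1/3} ∇ Δ (E_{1/3} ∘ ∇ ∘ D ∘ E_{1} ∘ D) f = -80

the image equals g(x) = -80


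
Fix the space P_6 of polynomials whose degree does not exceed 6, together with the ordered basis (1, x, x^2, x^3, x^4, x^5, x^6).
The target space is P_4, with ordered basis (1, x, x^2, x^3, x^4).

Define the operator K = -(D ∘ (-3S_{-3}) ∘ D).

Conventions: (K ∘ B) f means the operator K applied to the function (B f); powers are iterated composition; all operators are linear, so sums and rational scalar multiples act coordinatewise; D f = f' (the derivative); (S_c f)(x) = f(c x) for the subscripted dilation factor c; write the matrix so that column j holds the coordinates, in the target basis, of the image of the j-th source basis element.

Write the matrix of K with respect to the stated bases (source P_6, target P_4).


image of 1: 0
image of x: 0
image of x^2: -18
image of x^3: 162x
image of x^4: -972x^2
image of x^5: 4860x^3
image of x^6: -21870x^4
each image's coordinates form column j of the matrix

the matrix is [[0, 0, -18, 0, 0, 0, 0]; [0, 0, 0, 162, 0, 0, 0]; [0, 0, 0, 0, -972, 0, 0]; [0, 0, 0, 0, 0, 4860, 0]; [0, 0, 0, 0, 0, 0, -21870]] (rows listed top to bottom)


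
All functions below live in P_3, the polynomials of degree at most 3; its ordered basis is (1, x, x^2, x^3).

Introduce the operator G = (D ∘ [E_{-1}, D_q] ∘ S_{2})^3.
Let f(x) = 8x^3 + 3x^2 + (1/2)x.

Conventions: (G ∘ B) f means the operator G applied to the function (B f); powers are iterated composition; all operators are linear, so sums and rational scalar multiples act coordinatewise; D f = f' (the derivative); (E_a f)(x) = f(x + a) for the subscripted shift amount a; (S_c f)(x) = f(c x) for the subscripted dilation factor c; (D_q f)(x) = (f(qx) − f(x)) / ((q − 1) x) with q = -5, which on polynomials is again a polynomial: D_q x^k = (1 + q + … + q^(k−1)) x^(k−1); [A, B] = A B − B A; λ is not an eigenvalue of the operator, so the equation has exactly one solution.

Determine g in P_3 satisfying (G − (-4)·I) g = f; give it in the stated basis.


the image equals g(x) = 2x^3 + (3/4)x^2 + (1/8)x

write g with unknown coordinates in the stated basis and equate coefficients in (G − (-4)·I) g = f
solving from the highest basis element down gives g = 2x^3 + (3/4)x^2 + (1/8)x
check: G g = 0
so G g − (-4)·g = 8x^3 + 3x^2 + (1/2)x = f ✓


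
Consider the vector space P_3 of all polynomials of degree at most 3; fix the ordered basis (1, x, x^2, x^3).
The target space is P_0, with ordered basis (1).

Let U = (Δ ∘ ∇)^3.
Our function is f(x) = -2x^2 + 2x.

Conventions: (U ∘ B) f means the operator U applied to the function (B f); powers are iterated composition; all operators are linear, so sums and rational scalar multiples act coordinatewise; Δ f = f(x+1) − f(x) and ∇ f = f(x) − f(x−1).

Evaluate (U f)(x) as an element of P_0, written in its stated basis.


∇ f = -4x + 4
Δ ∇ f = -4
∇ (Δ ∘ ∇) f = 0
Δ ∇ (Δ ∘ ∇) f = 0
∇ (Δ ∘ ∇) (Δ ∘ ∇) f = 0
Δ ∇ (Δ ∘ ∇) (Δ ∘ ∇) f = 0

the image equals g(x) = 0


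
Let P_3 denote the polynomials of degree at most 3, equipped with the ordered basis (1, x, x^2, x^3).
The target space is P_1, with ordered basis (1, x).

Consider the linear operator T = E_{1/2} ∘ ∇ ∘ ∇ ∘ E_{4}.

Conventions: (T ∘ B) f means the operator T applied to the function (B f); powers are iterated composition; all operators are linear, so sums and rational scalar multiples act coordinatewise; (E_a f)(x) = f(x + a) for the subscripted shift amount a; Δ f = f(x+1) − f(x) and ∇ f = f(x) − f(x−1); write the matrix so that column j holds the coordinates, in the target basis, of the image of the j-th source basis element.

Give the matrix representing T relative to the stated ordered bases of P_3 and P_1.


the matrix is [[0, 0, 2, 21]; [0, 0, 0, 6]] (rows listed top to bottom)

image of 1: 0
image of x: 0
image of x^2: 2
image of x^3: 6x + 21
each image's coordinates form column j of the matrix


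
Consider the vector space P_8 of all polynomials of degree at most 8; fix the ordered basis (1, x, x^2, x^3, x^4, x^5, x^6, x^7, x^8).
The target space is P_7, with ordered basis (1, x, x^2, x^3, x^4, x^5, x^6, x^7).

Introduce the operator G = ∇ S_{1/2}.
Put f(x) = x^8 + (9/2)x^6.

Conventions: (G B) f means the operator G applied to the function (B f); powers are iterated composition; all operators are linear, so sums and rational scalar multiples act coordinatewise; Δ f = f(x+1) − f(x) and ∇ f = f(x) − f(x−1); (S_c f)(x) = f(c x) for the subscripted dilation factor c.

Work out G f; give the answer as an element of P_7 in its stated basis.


S_{1/2} f = (1/256)x^8 + (9/128)x^6
∇ S_{1/2} f = (1/32)x^7 - (7/64)x^6 + (41/64)x^5 - (85/64)x^4 + (13/8)x^3 - (149/128)x^2 + (29/64)x - 19/256

the result is g(x) = (1/32)x^7 - (7/64)x^6 + (41/64)x^5 - (85/64)x^4 + (13/8)x^3 - (149/128)x^2 + (29/64)x - 19/256


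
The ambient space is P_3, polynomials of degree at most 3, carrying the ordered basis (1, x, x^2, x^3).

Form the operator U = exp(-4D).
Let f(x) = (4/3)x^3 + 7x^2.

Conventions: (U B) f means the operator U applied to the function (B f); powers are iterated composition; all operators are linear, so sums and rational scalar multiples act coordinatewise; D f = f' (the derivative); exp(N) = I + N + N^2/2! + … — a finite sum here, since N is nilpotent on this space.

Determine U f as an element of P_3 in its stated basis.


order-1 term: -16x^2 - 56x
order-2 term: 64x + 112
order-3 term: -256/3
the series for exp(-4D) f terminates at order 3
exp(-4D) f = (4/3)x^3 - 9x^2 + 8x + 80/3

the image equals g(x) = (4/3)x^3 - 9x^2 + 8x + 80/3


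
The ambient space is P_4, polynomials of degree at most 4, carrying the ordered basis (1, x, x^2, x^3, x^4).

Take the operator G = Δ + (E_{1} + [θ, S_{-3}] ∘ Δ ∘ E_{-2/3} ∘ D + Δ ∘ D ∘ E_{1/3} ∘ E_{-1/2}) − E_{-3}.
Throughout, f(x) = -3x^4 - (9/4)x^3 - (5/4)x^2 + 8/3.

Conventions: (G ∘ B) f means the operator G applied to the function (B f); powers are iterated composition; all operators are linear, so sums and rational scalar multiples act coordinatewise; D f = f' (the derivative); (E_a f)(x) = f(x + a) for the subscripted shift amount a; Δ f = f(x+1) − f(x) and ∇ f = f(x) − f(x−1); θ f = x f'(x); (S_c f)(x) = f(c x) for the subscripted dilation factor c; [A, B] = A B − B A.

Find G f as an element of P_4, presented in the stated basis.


Δ f = -12x^3 - (99/4)x^2 - (85/4)x - 13/2
E_{1} f = -3x^4 - (57/4)x^3 - 26x^2 - (85/4)x - 23/6
D f = -12x^3 - (27/4)x^2 - (5/2)x
E_{-2/3} D f = -12x^3 + (69/4)x^2 - (19/2)x + 20/9
Δ E_{-2/3} D f = -36x^2 - (3/2)x - 17/4
S_{-3} (Δ ∘ E_{-2/3} ∘ D) f = -324x^2 + (9/2)x - 17/4
θ S_{-3} (Δ ∘ E_{-2/3} ∘ D) f = -648x^2 + (9/2)x
θ (Δ ∘ E_{-2/3} ∘ D) f = -72x^2 - (3/2)x
S_{-3} θ (Δ ∘ E_{-2/3} ∘ D) f = -648x^2 + (9/2)x
[θ, S_{-3}] (Δ ∘ E_{-2/3} ∘ D) f = 0
E_{-1/2} f = -3x^4 + (15/4)x^3 - (19/8)x^2 + (17/16)x + 235/96
E_{1/3} E_{-1/2} f = -3x^4 - (1/4)x^3 - (5/8)x^2 + (41/144)x + 2281/864
D E_{1/3} E_{-1/2} f = -12x^3 - (3/4)x^2 - (5/4)x + 41/144
Δ D E_{1/3} E_{-1/2} f = -36x^2 - (75/2)x - 14
(E_{1} + [θ, S_{-3}] ∘ Δ ∘ E_{-2/3} ∘ D + Δ ∘ D ∘ E_{1/3} ∘ E_{-1/2}) f = -3x^4 - (57/4)x^3 - 62x^2 - (235/4)x - 107/6
E_{-3} f = -3x^4 + (135/4)x^3 - 143x^2 + (1083/4)x - 1145/6
(-E_{-3}) f = 3x^4 - (135/4)x^3 + 143x^2 - (1083/4)x + 1145/6
(Δ + (E_{1} + [θ, S_{-3}] ∘ Δ ∘ E_{-2/3} ∘ D + Δ ∘ D ∘ E_{1/3} ∘ E_{-1/2}) − E_{-3}) f = -60x^3 + (225/4)x^2 - (1403/4)x + 333/2

the result is g(x) = -60x^3 + (225/4)x^2 - (1403/4)x + 333/2


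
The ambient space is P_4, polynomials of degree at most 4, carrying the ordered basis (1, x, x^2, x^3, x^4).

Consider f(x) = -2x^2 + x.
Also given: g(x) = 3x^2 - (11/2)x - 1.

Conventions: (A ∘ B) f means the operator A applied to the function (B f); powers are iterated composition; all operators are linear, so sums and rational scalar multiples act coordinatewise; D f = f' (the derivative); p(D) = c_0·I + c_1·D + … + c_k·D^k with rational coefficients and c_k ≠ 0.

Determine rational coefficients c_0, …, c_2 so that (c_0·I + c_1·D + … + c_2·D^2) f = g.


D^0 f = -2x^2 + x
D^1 f = -4x + 1
D^2 f = -4
matching coefficients of g against c_0 f + c_1 Df + … from the top degree down determines the c_i
solution: c_0 = -3/2, c_1 = 1, c_2 = 1/2

c_0 = -3/2, c_1 = 1, c_2 = 1/2


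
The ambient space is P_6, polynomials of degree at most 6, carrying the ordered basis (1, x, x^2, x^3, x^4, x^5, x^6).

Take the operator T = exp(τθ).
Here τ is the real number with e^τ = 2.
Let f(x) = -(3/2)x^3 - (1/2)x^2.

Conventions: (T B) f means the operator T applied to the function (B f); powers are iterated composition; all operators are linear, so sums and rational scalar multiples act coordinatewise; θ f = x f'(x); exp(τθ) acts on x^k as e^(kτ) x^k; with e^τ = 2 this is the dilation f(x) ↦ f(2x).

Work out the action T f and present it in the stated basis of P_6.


exp(τθ) x^k = e^(kτ) x^k; with e^τ = 2 this sends x^k to 2^k x^k
x^2 ↦ 4 x^2
x^3 ↦ 8 x^3
applying this coordinatewise to f: exp(τθ) f = -12x^3 - 2x^2

the image equals g(x) = -12x^3 - 2x^2


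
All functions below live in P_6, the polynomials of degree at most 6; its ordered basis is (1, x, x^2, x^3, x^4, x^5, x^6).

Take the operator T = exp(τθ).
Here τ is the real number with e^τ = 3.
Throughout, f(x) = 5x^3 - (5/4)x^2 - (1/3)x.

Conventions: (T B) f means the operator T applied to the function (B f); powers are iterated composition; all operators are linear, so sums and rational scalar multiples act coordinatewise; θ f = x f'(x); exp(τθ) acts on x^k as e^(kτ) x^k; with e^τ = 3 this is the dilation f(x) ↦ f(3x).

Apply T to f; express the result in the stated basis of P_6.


exp(τθ) x^k = e^(kτ) x^k; with e^τ = 3 this sends x^k to 3^k x^k
x ↦ 3 x
x^2 ↦ 9 x^2
x^3 ↦ 27 x^3
applying this coordinatewise to f: exp(τθ) f = 135x^3 - (45/4)x^2 - x

g(x) = 135x^3 - (45/4)x^2 - x


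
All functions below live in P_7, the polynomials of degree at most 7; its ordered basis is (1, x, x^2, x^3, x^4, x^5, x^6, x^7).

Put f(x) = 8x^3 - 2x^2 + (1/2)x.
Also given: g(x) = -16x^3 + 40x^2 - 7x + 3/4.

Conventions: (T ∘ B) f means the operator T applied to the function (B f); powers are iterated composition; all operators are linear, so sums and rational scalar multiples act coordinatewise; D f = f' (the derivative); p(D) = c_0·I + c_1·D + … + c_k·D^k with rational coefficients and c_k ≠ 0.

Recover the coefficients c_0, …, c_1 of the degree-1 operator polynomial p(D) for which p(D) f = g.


D^0 f = 8x^3 - 2x^2 + (1/2)x
D^1 f = 24x^2 - 4x + 1/2
matching coefficients of g against c_0 f + c_1 Df + … from the top degree down determines the c_i
solution: c_0 = -2, c_1 = 3/2

p(D) = -2·I + (3/2)·D, i.e. c_0 = -2, c_1 = 3/2


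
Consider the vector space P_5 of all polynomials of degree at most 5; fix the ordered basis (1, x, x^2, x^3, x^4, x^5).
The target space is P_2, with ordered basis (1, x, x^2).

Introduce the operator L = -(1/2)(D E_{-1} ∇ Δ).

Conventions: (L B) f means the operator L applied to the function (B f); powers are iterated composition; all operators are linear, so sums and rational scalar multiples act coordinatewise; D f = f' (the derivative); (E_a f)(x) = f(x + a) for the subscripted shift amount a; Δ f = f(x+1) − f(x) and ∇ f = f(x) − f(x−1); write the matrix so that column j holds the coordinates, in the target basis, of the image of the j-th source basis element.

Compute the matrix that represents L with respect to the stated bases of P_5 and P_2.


image of 1: 0
image of x: 0
image of x^2: 0
image of x^3: -3
image of x^4: -12x + 12
image of x^5: -30x^2 + 60x - 35
each image's coordinates form column j of the matrix

the matrix is [[0, 0, 0, -3, 12, -35]; [0, 0, 0, 0, -12, 60]; [0, 0, 0, 0, 0, -30]] (rows listed top to bottom)


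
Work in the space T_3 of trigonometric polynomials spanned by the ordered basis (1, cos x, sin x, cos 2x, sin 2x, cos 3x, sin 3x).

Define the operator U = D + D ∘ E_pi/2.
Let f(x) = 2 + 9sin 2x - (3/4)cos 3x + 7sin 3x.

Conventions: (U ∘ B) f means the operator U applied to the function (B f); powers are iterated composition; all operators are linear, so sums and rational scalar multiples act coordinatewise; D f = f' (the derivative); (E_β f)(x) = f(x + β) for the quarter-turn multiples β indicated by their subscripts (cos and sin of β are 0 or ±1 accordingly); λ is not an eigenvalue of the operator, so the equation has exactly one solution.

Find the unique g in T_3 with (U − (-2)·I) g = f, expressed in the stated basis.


write g with unknown coordinates in the stated basis and equate coefficients in (U − (-2)·I) g = f
solving from the highest basis element down gives g = 1 + (9/2)sin 2x - (99/136)cos 3x + (131/136)sin 3x
check: U g = (12/17)cos 3x + (345/68)sin 3x
so U g − (-2)·g = 2 + 9sin 2x - (3/4)cos 3x + 7sin 3x = f ✓

the result is g(x) = 1 + (9/2)sin 2x - (99/136)cos 3x + (131/136)sin 3x
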